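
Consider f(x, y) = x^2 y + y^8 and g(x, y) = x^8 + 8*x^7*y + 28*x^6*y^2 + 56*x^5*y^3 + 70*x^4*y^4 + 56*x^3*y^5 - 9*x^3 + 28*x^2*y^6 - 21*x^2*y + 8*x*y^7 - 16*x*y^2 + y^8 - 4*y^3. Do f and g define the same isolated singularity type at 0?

The Hessian of f at 0 is [[0, 0], [0, 0]] with rank 0, so corank 2. A Groebner basis of the Jacobian ideal J(f) in C{x,y} is {x^2/8 + y^7, x^3, x*y}; counting standard monomials gives mu = 9. Corank 2; j^3 = x^2*y has shape L^2 M (L != M), so D-series; mu = 9 gives D_9. The Hessian of g at 0 is [[0, 0], [0, 0]] with rank 0, so corank 2. A Groebner basis of the Jacobian ideal J(g) in C{x,y} is {6561*x*y/8 + y^7 + 2187*y^2/4, x*y^2 + 2*y^3/3, x^2 + 5*x*y/3 + 2*y^2/3}; counting standard monomials gives mu = 9. Corank 2; j^3 = -(x + y)*(3*x + 2*y)^2 has shape L^2 M (L != M), so D-series; mu = 9 gives D_9. Both have type D_9, hence right-equivalent.

Yes.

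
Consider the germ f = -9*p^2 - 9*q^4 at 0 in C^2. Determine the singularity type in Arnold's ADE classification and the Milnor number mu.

Type A3, Milnor number mu = 3.

The Hessian of f at 0 has rank 1. Corank 1: A-series; mu = 3 gives A_3.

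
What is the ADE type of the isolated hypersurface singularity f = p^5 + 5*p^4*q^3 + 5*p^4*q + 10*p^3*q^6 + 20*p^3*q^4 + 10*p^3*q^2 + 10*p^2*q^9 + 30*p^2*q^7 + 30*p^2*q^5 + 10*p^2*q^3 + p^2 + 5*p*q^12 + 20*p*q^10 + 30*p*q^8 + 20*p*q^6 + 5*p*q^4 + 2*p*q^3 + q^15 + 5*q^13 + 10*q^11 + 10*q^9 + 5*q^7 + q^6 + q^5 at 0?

A4

The Hessian of f at 0 is [[2, 0], [0, 0]] with rank 1, so corank 1. A Groebner basis of the Jacobian ideal J(f) in C{p,q} is {p + q^3, p^2, p*q}; counting standard monomials gives mu = 4. Corank 1: A-series; mu = 4 gives A_4.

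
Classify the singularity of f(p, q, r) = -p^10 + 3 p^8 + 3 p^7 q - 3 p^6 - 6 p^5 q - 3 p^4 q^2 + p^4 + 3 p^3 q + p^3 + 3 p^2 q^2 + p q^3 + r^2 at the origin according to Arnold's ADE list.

E_7

The Hessian of f at 0 is [[0, 0, 0], [0, 0, 0], [0, 0, 2]] with rank 1, so corank 2. A Groebner basis of the Jacobian ideal J(f) in C{p,q,r} is {3*p^2 + q^4 + q^3, p^3, p^2*q - p^2 - q^3/3, 2*p^2 + p*q^2 + 2*q^3/3, r}; counting standard monomials gives mu = 7. Corank 2; j^3 = p^3 is a perfect cube, so E-series; the 4-jet and mu = 7 give E_7.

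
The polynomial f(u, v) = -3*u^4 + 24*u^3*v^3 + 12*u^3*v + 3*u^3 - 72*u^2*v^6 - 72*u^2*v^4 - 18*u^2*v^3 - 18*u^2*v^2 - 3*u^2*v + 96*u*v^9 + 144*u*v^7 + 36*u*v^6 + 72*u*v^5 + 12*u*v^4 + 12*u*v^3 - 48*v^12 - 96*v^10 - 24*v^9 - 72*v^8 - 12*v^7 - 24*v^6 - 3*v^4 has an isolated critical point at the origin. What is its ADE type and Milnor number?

Type D5, Milnor number mu = 5.

The Hessian of f at 0 is [[0, 0], [0, 0]] with rank 0, so corank 2. A Groebner basis of the Jacobian ideal J(f) in C{u,v} is {u*v^2, u*v/4 + v^3, u^2 - u*v}; counting standard monomials gives mu = 5. Corank 2; j^3 = 3*u^2*(u - v) has shape L^2 M (L != M), so D-series; mu = 5 gives D_5.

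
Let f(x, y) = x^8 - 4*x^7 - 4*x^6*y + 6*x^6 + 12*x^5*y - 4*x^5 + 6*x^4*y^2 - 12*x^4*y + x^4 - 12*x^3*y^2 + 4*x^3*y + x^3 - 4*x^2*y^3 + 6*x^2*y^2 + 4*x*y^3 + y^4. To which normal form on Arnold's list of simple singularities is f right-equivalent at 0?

The Hessian of f at 0 is [[0, 0], [0, 0]] with rank 0, so corank 2. A Groebner basis of the Jacobian ideal J(f) in C{x,y} is {y^4, x*y^2 + y^3/3, x^2}; counting standard monomials gives mu = 6. Corank 2; j^3 = x^3 is a perfect cube, so E-series; the 4-jet and mu = 6 give E_6.

E_{6}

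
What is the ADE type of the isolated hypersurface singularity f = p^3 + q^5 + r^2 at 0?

E_8

The Hessian of f at 0 has rank 1. Corank 2; j^3 = p^3 is a perfect cube, so E-series; the 5-jet and mu = 8 give E_8.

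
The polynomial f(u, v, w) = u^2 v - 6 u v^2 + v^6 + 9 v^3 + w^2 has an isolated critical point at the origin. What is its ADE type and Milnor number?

The Hessian of f at 0 is [[0, 0, 0], [0, 0, 0], [0, 0, 2]] with rank 1, so corank 2. A Groebner basis of the Jacobian ideal J(f) in C{u,v,w} is {u^2/6 + v^5 - 3*v^2/2, u^3 - 27*v^3, u*v - 3*v^2, w}; counting standard monomials gives mu = 7. Corank 2; j^3 = v*(u - 3*v)^2 has shape L^2 M (L != M), so D-series; mu = 7 gives D_7.

Type D_7, Milnor number mu = 7.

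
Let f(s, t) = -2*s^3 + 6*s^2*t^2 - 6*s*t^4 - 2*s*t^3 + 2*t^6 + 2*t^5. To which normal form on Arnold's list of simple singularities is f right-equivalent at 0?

The Hessian of f at 0 has rank 0. Corank 2; j^3 = -2*s^3 is a perfect cube, so E-series; the 4-jet and mu = 7 give E_7.

E7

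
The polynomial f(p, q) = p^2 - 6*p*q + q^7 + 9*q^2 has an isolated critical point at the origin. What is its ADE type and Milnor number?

Type A_6, Milnor number mu = 6.

The Hessian of f at 0 has rank 1. Corank 1: A-series; mu = 6 gives A_6.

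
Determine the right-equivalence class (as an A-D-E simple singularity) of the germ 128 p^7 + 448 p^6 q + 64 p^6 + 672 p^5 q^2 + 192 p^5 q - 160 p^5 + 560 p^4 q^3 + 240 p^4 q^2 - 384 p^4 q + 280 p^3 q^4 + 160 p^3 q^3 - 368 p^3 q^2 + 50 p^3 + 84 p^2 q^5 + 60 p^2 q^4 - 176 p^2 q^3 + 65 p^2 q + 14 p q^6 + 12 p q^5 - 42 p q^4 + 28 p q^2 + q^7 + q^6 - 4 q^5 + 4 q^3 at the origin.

D7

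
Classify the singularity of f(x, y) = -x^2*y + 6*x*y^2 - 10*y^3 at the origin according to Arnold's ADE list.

The Hessian of f at 0 has rank 0. Corank 2; j^3 = -y*(x^2 - 6*x*y + 10*y^2) splits into three distinct lines over C (the quadratic factor has nonzero discriminant), so D_4.

D_4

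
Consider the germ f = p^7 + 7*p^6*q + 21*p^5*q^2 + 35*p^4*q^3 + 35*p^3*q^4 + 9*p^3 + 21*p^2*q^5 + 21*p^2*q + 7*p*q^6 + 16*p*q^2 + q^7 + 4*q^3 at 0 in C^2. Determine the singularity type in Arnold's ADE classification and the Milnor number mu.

Type D8, Milnor number mu = 8.

The Hessian of f at 0 is [[0, 0], [0, 0]] with rank 0, so corank 2. A Groebner basis of the Jacobian ideal J(f) in C{p,q} is {-2187*p*q/7 + q^6 - 1458*q^2/7, p*q^2 + 2*q^3/3, p^2 + 5*p*q/3 + 2*q^2/3}; counting standard monomials gives mu = 8. Corank 2; j^3 = (p + q)*(3*p + 2*q)^2 has shape L^2 M (L != M), so D-series; mu = 8 gives D_8.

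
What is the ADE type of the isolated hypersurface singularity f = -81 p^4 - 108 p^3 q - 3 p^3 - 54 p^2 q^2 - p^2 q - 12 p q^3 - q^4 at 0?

D5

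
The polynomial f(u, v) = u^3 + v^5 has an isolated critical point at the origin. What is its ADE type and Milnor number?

Type E8, Milnor number mu = 8.

The Hessian of f at 0 has rank 0. Corank 2; j^3 = u^3 is a perfect cube, so E-series; the 5-jet and mu = 8 give E_8.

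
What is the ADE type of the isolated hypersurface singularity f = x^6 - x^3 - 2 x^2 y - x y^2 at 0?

D_7

The Hessian of f at 0 has rank 0. Corank 2; j^3 = -x*(x + y)^2 has shape L^2 M (L != M), so D-series; mu = 7 gives D_7.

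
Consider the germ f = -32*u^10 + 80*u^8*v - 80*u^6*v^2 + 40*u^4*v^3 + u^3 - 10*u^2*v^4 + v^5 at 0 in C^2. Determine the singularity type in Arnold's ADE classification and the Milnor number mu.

The Hessian of f at 0 is [[0, 0], [0, 0]] with rank 0, so corank 2. A Groebner basis of the Jacobian ideal J(f) in C{u,v} is {v^4, u^2}; counting standard monomials gives mu = 8. Corank 2; j^3 = u^3 is a perfect cube, so E-series; the 5-jet and mu = 8 give E_8.

Type E_{8}, Milnor number mu = 8.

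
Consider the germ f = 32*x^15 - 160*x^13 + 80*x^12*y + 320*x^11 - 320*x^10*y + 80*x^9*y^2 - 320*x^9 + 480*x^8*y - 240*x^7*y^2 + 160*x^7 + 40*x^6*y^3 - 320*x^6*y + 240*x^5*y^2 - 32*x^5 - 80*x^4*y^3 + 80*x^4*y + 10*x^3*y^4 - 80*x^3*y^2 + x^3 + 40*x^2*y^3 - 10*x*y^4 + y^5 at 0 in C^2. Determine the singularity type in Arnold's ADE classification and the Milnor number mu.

Type E_8, Milnor number mu = 8.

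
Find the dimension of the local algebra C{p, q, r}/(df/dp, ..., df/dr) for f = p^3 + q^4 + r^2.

6

The Hessian of f at 0 is [[0, 0, 0], [0, 0, 0], [0, 0, 2]] with rank 1, so corank 2. A Groebner basis of the Jacobian ideal J(f) in C{p,q,r} is {q^3, p^2, r}; counting standard monomials gives mu = 6. Corank 2; j^3 = p^3 is a perfect cube, so E-series; the 4-jet and mu = 6 give E_6.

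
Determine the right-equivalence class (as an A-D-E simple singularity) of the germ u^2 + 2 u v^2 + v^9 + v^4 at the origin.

A_8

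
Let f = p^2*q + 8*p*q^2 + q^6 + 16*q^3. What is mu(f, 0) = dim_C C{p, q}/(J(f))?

7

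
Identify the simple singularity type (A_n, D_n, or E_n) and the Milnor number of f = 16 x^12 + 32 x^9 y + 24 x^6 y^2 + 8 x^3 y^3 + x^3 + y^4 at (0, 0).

The Hessian of f at 0 is [[0, 0], [0, 0]] with rank 0, so corank 2. A Groebner basis of the Jacobian ideal J(f) in C{x,y} is {y^3, x^2}; counting standard monomials gives mu = 6. Corank 2; j^3 = x^3 is a perfect cube, so E-series; the 4-jet and mu = 6 give E_6.

Type E6, Milnor number mu = 6.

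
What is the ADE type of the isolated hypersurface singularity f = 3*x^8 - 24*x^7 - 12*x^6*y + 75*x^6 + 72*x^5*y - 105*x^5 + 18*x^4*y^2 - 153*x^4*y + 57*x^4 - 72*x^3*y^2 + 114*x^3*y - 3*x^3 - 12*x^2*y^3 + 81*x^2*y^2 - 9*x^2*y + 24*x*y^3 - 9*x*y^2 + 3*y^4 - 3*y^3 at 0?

E_6

The Hessian of f at 0 is [[0, 0], [0, 0]] with rank 0, so corank 2. A Groebner basis of the Jacobian ideal J(f) in C{x,y} is {x^3 + 3*x^2/2 + 3*x*y + 3*y^2/2, x^2*y - 2*x^2 - 4*x*y - 2*y^2, 5*x^2/2 + x*y^2 + 5*x*y + 5*y^2/2, -3*x^2 - 6*x*y + y^3 - 3*y^2}; counting standard monomials gives mu = 6. Corank 2; j^3 = -3*(x + y)^3 is a perfect cube, so E-series; the 4-jet and mu = 6 give E_6.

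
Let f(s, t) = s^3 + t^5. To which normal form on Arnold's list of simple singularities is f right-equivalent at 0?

E_8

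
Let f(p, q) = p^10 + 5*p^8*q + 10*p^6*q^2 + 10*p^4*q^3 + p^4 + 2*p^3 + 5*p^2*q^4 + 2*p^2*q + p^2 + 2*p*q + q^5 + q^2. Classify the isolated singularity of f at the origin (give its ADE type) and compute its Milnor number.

The Hessian of f at 0 is [[2, 2], [2, 2]] with rank 1, so corank 1. A Groebner basis of the Jacobian ideal J(f) in C{p,q} is {p/2 + q^3 + q^2/2 + q/2, p^2 + p + q, p*q - p/2 + q^2/2 - q/2}; counting standard monomials gives mu = 4. Corank 1: A-series; mu = 4 gives A_4.

Type A_4, Milnor number mu = 4.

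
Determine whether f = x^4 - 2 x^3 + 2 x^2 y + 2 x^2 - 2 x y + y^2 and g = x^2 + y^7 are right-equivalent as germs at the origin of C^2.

The Hessian of f at 0 has rank 2. Corank 0: nondegenerate Morse point, so A_1. The Hessian of g at 0 has rank 1. Corank 1: A-series; mu = 6 gives A_6. f is A_1 but g is A_6, hence not right-equivalent.

No.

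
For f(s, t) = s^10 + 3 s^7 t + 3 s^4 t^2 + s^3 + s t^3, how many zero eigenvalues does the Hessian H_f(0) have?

2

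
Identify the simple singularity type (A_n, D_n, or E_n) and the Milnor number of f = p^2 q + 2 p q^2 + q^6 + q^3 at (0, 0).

Type D7, Milnor number mu = 7.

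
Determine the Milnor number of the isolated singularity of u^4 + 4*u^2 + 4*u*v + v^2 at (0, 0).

The Hessian of f at 0 has rank 1. Corank 1: A-series; mu = 3 gives A_3.

3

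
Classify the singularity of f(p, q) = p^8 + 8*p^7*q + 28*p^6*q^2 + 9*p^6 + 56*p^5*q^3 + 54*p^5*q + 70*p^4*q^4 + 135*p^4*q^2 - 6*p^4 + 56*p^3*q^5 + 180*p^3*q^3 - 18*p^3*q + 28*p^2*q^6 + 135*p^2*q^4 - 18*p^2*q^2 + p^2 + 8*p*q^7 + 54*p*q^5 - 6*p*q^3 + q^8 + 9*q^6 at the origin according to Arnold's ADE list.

A_7

The Hessian of f at 0 is [[2, 0], [0, 0]] with rank 1, so corank 1. A Groebner basis of the Jacobian ideal J(f) in C{p,q} is {p^2 - p*q/3 + q^4, p^3, p^2*q, p*q^2 - p/9 + q^3/3}; counting standard monomials gives mu = 7. Corank 1: A-series; mu = 7 gives A_7.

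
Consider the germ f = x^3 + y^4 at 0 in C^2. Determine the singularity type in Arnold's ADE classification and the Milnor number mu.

The Hessian of f at 0 has rank 0. Corank 2; j^3 = x^3 is a perfect cube, so E-series; the 4-jet and mu = 6 give E_6.

Type E_{6}, Milnor number mu = 6.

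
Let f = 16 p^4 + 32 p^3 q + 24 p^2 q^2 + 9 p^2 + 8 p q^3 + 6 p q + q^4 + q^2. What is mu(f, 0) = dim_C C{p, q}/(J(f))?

3

The Hessian of f at 0 has rank 1. Corank 1: A-series; mu = 3 gives A_3.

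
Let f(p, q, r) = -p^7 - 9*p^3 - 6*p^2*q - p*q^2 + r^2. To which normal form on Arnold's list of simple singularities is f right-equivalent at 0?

D8

The Hessian of f at 0 is [[0, 0, 0], [0, 0, 0], [0, 0, 2]] with rank 1, so corank 2. A Groebner basis of the Jacobian ideal J(f) in C{p,q,r} is {2187*p*q/7 + q^6 + 729*q^2/7, p*q^2 + q^3/3, p^2 + p*q/3, r}; counting standard monomials gives mu = 8. Corank 2; j^3 = -p*(3*p + q)^2 has shape L^2 M (L != M), so D-series; mu = 8 gives D_8.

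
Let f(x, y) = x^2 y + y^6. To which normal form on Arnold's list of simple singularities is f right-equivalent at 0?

D_7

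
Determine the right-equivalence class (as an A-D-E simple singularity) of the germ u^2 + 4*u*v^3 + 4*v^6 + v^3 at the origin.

A_{2}

The Hessian of f at 0 is [[2, 0], [0, 0]] with rank 1, so corank 1. A Groebner basis of the Jacobian ideal J(f) in C{u,v} is {v^2, u}; counting standard monomials gives mu = 2. Corank 1: A-series; mu = 2 gives A_2.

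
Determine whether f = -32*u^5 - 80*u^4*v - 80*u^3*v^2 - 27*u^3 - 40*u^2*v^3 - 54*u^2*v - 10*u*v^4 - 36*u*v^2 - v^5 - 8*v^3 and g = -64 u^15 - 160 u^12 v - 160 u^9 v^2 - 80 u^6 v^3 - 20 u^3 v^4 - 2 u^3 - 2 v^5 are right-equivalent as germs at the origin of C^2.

Yes.

The Hessian of f at 0 is [[0, 0], [0, 0]] with rank 0, so corank 2. A Groebner basis of the Jacobian ideal J(f) in C{u,v} is {v^5, u*v^3 + 5*v^4/8, u^2 + 4*u*v/3 + 4*v^2/9}; counting standard monomials gives mu = 8. Corank 2; j^3 = -(3*u + 2*v)^3 is a perfect cube, so E-series; the 5-jet and mu = 8 give E_8. The Hessian of g at 0 is [[0, 0], [0, 0]] with rank 0, so corank 2. A Groebner basis of the Jacobian ideal J(g) in C{u,v} is {v^4, u^2}; counting standard monomials gives mu = 8. Corank 2; j^3 = -2*u^3 is a perfect cube, so E-series; the 5-jet and mu = 8 give E_8. Both have type E_8, hence right-equivalent.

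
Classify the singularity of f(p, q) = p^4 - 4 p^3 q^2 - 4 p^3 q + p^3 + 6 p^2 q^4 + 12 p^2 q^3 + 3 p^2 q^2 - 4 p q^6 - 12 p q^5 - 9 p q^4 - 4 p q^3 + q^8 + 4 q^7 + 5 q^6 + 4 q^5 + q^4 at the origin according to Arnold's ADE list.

The Hessian of f at 0 has rank 0. Corank 2; j^3 = p^3 is a perfect cube, so E-series; the 4-jet and mu = 6 give E_6.

E_6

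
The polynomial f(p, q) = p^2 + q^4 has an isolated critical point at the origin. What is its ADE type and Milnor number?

Type A_3, Milnor number mu = 3.

The Hessian of f at 0 is [[2, 0], [0, 0]] with rank 1, so corank 1. A Groebner basis of the Jacobian ideal J(f) in C{p,q} is {q^3, p}; counting standard monomials gives mu = 3. Corank 1: A-series; mu = 3 gives A_3.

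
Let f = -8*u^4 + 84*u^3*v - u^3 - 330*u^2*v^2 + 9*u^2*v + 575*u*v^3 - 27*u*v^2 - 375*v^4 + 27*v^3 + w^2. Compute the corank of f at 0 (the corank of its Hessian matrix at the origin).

2

The Hessian at 0 is [[0, 0, 0], [0, 0, 0], [0, 0, 2]] of rank 1; hence corank 2.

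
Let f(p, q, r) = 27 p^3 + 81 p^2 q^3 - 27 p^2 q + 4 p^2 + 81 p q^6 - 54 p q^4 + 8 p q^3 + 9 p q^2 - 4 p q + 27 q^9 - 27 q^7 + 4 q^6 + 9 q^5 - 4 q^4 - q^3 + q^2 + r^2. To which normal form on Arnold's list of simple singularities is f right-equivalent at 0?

A_{2}

The Hessian of f at 0 has rank 2. Corank 1: A-series; mu = 2 gives A_2.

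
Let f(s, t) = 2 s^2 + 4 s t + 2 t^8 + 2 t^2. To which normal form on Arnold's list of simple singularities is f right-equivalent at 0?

The Hessian of f at 0 has rank 1. Corank 1: A-series; mu = 7 gives A_7.

A_7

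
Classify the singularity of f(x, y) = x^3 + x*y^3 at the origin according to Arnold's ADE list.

The Hessian of f at 0 is [[0, 0], [0, 0]] with rank 0, so corank 2. A Groebner basis of the Jacobian ideal J(f) in C{x,y} is {x^3, x*y^2, 3*x^2 + y^3}; counting standard monomials gives mu = 7. Corank 2; j^3 = x^3 is a perfect cube, so E-series; the 4-jet and mu = 7 give E_7.

E7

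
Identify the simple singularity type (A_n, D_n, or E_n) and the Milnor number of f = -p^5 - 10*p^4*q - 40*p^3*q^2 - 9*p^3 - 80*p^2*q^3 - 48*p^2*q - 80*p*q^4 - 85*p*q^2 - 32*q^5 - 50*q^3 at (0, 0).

Type D6, Milnor number mu = 6.

The Hessian of f at 0 is [[0, 0], [0, 0]] with rank 0, so corank 2. A Groebner basis of the Jacobian ideal J(f) in C{p,q} is {-243*p*q/5 + q^4 - 81*q^2, p*q^2 + 5*q^3/3, p^2 + 11*p*q/3 + 10*q^2/3}; counting standard monomials gives mu = 6. Corank 2; j^3 = -(p + 2*q)*(3*p + 5*q)^2 has shape L^2 M (L != M), so D-series; mu = 6 gives D_6.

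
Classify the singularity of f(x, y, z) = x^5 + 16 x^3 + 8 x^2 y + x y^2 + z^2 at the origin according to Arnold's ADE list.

D6

The Hessian of f at 0 has rank 1. Corank 2; j^3 = x*(4*x + y)^2 has shape L^2 M (L != M), so D-series; mu = 6 gives D_6.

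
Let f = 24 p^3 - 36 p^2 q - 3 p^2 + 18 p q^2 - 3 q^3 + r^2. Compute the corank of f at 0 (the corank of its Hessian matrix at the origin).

1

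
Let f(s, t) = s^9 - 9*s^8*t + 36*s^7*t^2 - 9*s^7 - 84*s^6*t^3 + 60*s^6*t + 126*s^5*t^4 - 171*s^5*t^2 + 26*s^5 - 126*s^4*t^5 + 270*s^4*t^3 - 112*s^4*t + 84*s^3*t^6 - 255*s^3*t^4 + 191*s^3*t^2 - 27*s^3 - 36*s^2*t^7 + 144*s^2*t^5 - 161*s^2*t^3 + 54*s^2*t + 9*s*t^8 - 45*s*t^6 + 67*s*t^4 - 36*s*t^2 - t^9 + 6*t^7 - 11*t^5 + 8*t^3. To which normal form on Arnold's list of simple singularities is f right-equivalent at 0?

E_{8}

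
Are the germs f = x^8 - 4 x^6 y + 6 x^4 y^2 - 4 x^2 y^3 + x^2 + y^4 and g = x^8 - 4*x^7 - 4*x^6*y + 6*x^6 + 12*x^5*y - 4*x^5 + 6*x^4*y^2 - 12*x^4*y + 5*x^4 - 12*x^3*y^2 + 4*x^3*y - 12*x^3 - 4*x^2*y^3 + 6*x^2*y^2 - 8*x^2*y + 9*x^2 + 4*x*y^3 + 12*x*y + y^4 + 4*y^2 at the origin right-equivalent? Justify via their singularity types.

The Hessian of f at 0 has rank 1. Corank 1: A-series; mu = 3 gives A_3. The Hessian of g at 0 has rank 1. Corank 1: A-series; mu = 3 gives A_3. Both have type A_3, hence right-equivalent.

Yes.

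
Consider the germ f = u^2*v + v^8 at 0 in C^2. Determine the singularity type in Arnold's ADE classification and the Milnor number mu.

The Hessian of f at 0 is [[0, 0], [0, 0]] with rank 0, so corank 2. A Groebner basis of the Jacobian ideal J(f) in C{u,v} is {u^2/8 + v^7, u^3, u*v}; counting standard monomials gives mu = 9. Corank 2; j^3 = u^2*v has shape L^2 M (L != M), so D-series; mu = 9 gives D_9.

Type D9, Milnor number mu = 9.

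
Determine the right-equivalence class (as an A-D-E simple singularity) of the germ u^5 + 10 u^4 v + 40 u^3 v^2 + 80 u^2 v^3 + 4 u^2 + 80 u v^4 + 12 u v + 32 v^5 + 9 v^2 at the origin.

A4

The Hessian of f at 0 has rank 1. Corank 1: A-series; mu = 4 gives A_4.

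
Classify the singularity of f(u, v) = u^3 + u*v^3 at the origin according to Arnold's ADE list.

E_7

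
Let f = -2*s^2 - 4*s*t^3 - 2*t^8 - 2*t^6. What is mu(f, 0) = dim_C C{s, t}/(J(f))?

7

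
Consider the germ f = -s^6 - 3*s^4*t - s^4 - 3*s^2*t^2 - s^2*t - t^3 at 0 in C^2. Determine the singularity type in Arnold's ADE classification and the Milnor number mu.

The Hessian of f at 0 is [[0, 0], [0, 0]] with rank 0, so corank 2. A Groebner basis of the Jacobian ideal J(f) in C{s,t} is {t^3, s^2 + 3*t^2, s*t}; counting standard monomials gives mu = 4. Corank 2; j^3 = -t*(s^2 + t^2) splits into three distinct lines over C (the quadratic factor has nonzero discriminant), so D_4.

Type D4, Milnor number mu = 4.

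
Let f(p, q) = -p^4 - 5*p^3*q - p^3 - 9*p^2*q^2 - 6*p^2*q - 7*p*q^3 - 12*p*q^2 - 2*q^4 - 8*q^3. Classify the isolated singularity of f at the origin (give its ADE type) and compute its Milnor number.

Type E_{7}, Milnor number mu = 7.

The Hessian of f at 0 has rank 0. Corank 2; j^3 = -(p + 2*q)^3 is a perfect cube, so E-series; the 4-jet and mu = 7 give E_7.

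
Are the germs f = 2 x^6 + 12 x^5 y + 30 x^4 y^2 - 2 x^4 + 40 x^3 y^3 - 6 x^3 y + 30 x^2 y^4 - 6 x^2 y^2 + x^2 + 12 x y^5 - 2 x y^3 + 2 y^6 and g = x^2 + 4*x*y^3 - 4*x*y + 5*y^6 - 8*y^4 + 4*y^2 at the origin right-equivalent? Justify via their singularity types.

Yes.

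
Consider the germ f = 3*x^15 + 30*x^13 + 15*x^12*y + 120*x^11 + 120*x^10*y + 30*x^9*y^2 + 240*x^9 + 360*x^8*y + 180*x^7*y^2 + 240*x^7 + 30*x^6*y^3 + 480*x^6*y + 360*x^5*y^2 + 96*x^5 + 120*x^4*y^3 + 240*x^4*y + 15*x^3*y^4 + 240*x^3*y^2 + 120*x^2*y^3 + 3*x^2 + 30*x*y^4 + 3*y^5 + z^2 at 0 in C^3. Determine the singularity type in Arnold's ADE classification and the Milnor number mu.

The Hessian of f at 0 is [[6, 0, 0], [0, 0, 0], [0, 0, 2]] with rank 2, so corank 1. A Groebner basis of the Jacobian ideal J(f) in C{x,y,z} is {y^4, x, z}; counting standard monomials gives mu = 4. Corank 1: A-series; mu = 4 gives A_4.

Type A_4, Milnor number mu = 4.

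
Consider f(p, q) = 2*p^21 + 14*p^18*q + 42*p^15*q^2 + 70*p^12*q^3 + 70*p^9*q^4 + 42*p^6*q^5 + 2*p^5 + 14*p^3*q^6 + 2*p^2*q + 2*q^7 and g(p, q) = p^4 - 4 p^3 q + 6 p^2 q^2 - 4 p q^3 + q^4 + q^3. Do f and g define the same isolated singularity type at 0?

No.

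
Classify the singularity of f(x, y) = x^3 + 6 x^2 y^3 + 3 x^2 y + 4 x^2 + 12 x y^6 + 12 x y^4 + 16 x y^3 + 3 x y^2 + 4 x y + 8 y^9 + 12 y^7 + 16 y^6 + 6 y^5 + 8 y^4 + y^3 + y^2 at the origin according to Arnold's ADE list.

The Hessian of f at 0 is [[8, 4], [4, 2]] with rank 1, so corank 1. A Groebner basis of the Jacobian ideal J(f) in C{x,y} is {y^2, x + y/2}; counting standard monomials gives mu = 2. Corank 1: A-series; mu = 2 gives A_2.

A2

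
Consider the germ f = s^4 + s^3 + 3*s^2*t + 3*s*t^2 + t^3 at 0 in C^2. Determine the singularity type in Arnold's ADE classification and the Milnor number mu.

Type E6, Milnor number mu = 6.

The Hessian of f at 0 has rank 0. Corank 2; j^3 = (s + t)^3 is a perfect cube, so E-series; the 4-jet and mu = 6 give E_6.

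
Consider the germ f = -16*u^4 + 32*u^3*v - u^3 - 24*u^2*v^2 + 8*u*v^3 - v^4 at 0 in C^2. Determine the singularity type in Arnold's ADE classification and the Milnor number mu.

Type E6, Milnor number mu = 6.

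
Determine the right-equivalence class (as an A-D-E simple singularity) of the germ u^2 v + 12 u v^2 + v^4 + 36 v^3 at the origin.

D_{5}

The Hessian of f at 0 has rank 0. Corank 2; j^3 = v*(u + 6*v)^2 has shape L^2 M (L != M), so D-series; mu = 5 gives D_5.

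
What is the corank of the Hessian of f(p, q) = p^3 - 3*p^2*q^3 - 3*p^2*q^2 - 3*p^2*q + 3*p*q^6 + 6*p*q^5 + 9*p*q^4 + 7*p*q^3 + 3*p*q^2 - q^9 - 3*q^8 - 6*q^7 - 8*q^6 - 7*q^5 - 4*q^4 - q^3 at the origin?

2

Hessian at 0 has rank 0.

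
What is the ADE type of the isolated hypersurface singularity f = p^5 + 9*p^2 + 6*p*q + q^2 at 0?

A_{4}

The Hessian of f at 0 has rank 1. Corank 1: A-series; mu = 4 gives A_4.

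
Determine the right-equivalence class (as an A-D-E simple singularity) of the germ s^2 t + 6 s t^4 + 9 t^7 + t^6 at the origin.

D_7

The Hessian of f at 0 has rank 0. Corank 2; j^3 = s^2*t has shape L^2 M (L != M), so D-series; mu = 7 gives D_7.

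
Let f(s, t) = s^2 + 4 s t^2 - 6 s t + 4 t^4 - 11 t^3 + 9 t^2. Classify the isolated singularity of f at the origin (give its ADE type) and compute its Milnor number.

The Hessian of f at 0 is [[2, -6], [-6, 18]] with rank 1, so corank 1. A Groebner basis of the Jacobian ideal J(f) in C{s,t} is {t^2, s - 3*t}; counting standard monomials gives mu = 2. Corank 1: A-series; mu = 2 gives A_2.

Type A_2, Milnor number mu = 2.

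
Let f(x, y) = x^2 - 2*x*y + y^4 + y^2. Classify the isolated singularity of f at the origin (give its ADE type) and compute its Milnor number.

The Hessian of f at 0 has rank 1. Corank 1: A-series; mu = 3 gives A_3.

Type A_{3}, Milnor number mu = 3.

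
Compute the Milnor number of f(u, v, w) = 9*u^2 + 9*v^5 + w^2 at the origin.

4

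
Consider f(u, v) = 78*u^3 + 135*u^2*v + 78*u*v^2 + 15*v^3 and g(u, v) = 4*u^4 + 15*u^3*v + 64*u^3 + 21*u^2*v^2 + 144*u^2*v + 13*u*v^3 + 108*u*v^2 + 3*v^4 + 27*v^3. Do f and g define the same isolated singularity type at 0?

No.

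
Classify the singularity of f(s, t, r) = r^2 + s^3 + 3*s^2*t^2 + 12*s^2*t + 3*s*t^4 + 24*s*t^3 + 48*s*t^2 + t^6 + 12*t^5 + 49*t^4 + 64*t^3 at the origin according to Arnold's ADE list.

E6

The Hessian of f at 0 is [[0, 0, 0], [0, 0, 0], [0, 0, 2]] with rank 1, so corank 2. A Groebner basis of the Jacobian ideal J(f) in C{s,t,r} is {s^3 + 24*s^2 + 192*s*t + 384*t^2, s^2*t - 4*s^2 - 32*s*t - 64*t^2, s^2/2 + s*t^2 + 4*s*t + 8*t^2, t^3, r}; counting standard monomials gives mu = 6. Corank 2; j^3 = (s + 4*t)^3 is a perfect cube, so E-series; the 4-jet and mu = 6 give E_6.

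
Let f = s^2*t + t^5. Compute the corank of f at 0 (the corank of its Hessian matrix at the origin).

The Hessian at 0 is [[0, 0], [0, 0]] of rank 0; hence corank 2.

2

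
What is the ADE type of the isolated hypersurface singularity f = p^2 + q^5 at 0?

The Hessian of f at 0 has rank 1. Corank 1: A-series; mu = 4 gives A_4.

A4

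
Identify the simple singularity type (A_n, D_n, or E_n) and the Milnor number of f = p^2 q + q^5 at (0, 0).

Type D_6, Milnor number mu = 6.

The Hessian of f at 0 has rank 0. Corank 2; j^3 = p^2*q has shape L^2 M (L != M), so D-series; mu = 6 gives D_6.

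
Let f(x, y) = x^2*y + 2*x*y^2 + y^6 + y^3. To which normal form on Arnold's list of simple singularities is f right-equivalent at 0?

D_{7}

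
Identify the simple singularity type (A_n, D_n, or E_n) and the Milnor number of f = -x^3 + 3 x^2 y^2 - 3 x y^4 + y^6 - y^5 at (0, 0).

Type E_8, Milnor number mu = 8.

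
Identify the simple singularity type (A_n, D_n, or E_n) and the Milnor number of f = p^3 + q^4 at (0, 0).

Type E_6, Milnor number mu = 6.

The Hessian of f at 0 is [[0, 0], [0, 0]] with rank 0, so corank 2. A Groebner basis of the Jacobian ideal J(f) in C{p,q} is {q^3, p^2}; counting standard monomials gives mu = 6. Corank 2; j^3 = p^3 is a perfect cube, so E-series; the 4-jet and mu = 6 give E_6.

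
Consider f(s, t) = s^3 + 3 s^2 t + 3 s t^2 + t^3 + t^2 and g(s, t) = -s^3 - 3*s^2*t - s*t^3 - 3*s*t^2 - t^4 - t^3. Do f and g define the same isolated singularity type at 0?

No.

The Hessian of f at 0 has rank 1. Corank 1: A-series; mu = 2 gives A_2. The Hessian of g at 0 has rank 0. Corank 2; j^3 = -(s + t)^3 is a perfect cube, so E-series; the 4-jet and mu = 7 give E_7. f is A_2 but g is E_7, hence not right-equivalent.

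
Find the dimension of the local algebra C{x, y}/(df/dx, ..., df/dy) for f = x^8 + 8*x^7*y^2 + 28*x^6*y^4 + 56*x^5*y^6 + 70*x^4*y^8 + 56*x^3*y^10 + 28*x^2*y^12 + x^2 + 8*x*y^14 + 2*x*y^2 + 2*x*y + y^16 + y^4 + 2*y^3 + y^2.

The Hessian of f at 0 is [[2, 2], [2, 2]] with rank 1, so corank 1. A Groebner basis of the Jacobian ideal J(f) in C{x,y} is {x^4 + 6*x^3 + 14*x^2*y - 11*x^2 - 14*x*y + 3*x + 3*y, x^3*y - 3*x^3 - 6*x^2*y + 4*x^2 + 5*x*y - x - y, x + y^2 + y}; counting standard monomials gives mu = 7. Corank 1: A-series; mu = 7 gives A_7.

7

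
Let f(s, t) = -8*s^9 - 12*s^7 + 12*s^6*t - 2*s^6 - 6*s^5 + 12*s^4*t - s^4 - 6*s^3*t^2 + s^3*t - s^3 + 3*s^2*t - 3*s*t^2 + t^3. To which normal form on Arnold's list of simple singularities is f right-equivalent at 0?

E7

The Hessian of f at 0 is [[0, 0], [0, 0]] with rank 0, so corank 2. A Groebner basis of the Jacobian ideal J(f) in C{s,t} is {3*s^2 - 6*s*t + t^4 + t^3 + 3*t^2, s^3 + 3*s^2 - 6*s*t + 3*t^2, s^2*t + 3*s^2 - 6*s*t + 3*t^2, 2*s^2 + s*t^2 - 4*s*t - t^3/3 + 2*t^2}; counting standard monomials gives mu = 7. Corank 2; j^3 = -(s - t)^3 is a perfect cube, so E-series; the 4-jet and mu = 7 give E_7.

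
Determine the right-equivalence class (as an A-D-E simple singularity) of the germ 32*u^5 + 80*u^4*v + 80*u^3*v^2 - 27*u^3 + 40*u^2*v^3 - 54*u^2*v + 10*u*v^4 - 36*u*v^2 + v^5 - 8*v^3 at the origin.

E_{8}

The Hessian of f at 0 has rank 0. Corank 2; j^3 = -(3*u + 2*v)^3 is a perfect cube, so E-series; the 5-jet and mu = 8 give E_8.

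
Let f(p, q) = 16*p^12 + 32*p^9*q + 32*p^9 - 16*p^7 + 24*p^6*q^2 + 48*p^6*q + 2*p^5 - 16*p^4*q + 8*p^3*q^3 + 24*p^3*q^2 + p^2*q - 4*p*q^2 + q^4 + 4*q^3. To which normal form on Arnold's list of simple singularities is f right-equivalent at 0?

D5

The Hessian of f at 0 has rank 0. Corank 2; j^3 = q*(p - 2*q)^2 has shape L^2 M (L != M), so D-series; mu = 5 gives D_5.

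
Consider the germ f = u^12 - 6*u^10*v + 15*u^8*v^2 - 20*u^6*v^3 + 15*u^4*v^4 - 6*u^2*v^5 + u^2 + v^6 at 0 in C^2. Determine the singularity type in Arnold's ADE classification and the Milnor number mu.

Type A5, Milnor number mu = 5.

The Hessian of f at 0 has rank 1. Corank 1: A-series; mu = 5 gives A_5.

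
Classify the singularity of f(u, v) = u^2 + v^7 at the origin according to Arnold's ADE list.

A_6

The Hessian of f at 0 is [[2, 0], [0, 0]] with rank 1, so corank 1. A Groebner basis of the Jacobian ideal J(f) in C{u,v} is {v^6, u}; counting standard monomials gives mu = 6. Corank 1: A-series; mu = 6 gives A_6.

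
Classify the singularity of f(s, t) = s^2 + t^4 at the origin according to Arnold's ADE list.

A_{3}

The Hessian of f at 0 has rank 1. Corank 1: A-series; mu = 3 gives A_3.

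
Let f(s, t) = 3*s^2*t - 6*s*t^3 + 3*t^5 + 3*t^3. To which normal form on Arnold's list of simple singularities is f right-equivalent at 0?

D_{4}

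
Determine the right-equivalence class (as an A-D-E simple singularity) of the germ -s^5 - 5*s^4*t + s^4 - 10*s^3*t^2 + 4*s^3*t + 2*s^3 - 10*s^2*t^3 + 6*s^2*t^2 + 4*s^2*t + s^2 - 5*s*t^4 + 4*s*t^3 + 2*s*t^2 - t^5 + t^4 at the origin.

The Hessian of f at 0 has rank 1. Corank 1: A-series; mu = 4 gives A_4.

A4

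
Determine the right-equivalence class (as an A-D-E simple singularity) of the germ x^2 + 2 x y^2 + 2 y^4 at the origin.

A_{3}

The Hessian of f at 0 has rank 1. Corank 1: A-series; mu = 3 gives A_3.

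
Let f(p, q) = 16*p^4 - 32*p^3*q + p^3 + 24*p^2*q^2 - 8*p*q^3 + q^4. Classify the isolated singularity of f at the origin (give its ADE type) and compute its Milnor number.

Type E6, Milnor number mu = 6.

The Hessian of f at 0 is [[0, 0], [0, 0]] with rank 0, so corank 2. A Groebner basis of the Jacobian ideal J(f) in C{p,q} is {q^4, p*q^2 - q^3/6, p^2}; counting standard monomials gives mu = 6. Corank 2; j^3 = p^3 is a perfect cube, so E-series; the 4-jet and mu = 6 give E_6.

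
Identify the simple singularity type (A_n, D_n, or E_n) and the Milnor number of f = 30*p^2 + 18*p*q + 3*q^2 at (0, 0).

Type A_1, Milnor number mu = 1.

The Hessian of f at 0 has rank 2. Corank 0: nondegenerate Morse point, so A_1.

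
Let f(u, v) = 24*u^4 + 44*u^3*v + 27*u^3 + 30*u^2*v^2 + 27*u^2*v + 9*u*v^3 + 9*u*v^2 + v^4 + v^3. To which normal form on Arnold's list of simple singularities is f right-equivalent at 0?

The Hessian of f at 0 has rank 0. Corank 2; j^3 = (3*u + v)^3 is a perfect cube, so E-series; the 4-jet and mu = 7 give E_7.

E_{7}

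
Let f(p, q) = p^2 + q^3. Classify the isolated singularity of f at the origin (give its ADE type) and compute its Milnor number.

The Hessian of f at 0 has rank 1. Corank 1: A-series; mu = 2 gives A_2.

Type A_{2}, Milnor number mu = 2.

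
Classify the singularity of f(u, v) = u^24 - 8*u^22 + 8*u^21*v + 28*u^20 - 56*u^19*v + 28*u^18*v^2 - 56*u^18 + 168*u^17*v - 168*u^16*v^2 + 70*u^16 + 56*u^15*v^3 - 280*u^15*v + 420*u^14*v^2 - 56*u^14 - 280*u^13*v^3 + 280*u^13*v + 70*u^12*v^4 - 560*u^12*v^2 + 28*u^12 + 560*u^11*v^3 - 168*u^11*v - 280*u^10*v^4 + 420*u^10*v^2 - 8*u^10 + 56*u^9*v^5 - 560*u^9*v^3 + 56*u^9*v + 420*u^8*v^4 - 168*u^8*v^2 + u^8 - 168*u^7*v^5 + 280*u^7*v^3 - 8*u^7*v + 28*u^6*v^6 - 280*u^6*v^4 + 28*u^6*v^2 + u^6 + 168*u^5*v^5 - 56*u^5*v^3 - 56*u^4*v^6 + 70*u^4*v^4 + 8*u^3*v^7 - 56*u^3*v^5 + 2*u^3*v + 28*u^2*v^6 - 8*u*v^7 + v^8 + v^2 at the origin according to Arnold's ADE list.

A_{7}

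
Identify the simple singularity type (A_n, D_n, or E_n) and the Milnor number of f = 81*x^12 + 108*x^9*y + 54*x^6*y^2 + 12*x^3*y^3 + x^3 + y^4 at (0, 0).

Type E6, Milnor number mu = 6.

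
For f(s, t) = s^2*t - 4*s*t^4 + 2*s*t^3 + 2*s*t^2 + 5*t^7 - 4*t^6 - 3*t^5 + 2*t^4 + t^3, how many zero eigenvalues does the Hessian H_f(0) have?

2

The Hessian at 0 is [[0, 0], [0, 0]] of rank 0; hence corank 2.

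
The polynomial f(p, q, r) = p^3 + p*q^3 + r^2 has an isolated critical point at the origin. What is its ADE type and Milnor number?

The Hessian of f at 0 has rank 1. Corank 2; j^3 = p^3 is a perfect cube, so E-series; the 4-jet and mu = 7 give E_7.

Type E7, Milnor number mu = 7.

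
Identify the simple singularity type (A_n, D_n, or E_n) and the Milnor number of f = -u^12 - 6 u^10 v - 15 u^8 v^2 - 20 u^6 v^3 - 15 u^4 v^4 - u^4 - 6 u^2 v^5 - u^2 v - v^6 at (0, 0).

Type D7, Milnor number mu = 7.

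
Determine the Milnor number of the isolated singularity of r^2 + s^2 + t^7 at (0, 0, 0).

6

The Hessian of f at 0 has rank 2. Corank 1: A-series; mu = 6 gives A_6.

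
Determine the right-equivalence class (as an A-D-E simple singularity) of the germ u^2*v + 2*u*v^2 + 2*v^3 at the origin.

D_{4}

The Hessian of f at 0 is [[0, 0], [0, 0]] with rank 0, so corank 2. A Groebner basis of the Jacobian ideal J(f) in C{u,v} is {v^3, u^2 + 2*v^2, u*v + v^2}; counting standard monomials gives mu = 4. Corank 2; j^3 = v*(u^2 + 2*u*v + 2*v^2) splits into three distinct lines over C (the quadratic factor has nonzero discriminant), so D_4.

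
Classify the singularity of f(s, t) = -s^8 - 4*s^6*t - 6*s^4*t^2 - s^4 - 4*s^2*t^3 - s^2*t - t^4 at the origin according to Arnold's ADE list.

D_5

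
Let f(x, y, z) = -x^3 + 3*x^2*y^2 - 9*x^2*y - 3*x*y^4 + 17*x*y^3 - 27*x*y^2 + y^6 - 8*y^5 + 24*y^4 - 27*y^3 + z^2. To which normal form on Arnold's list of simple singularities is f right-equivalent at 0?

E_7

The Hessian of f at 0 is [[0, 0, 0], [0, 0, 0], [0, 0, 2]] with rank 1, so corank 2. A Groebner basis of the Jacobian ideal J(f) in C{x,y,z} is {-x^2 - 6*x*y + y^4 - y^3/3 - 9*y^2, x^3 - 30*x^2 - 180*x*y + 17*y^3 - 270*y^2, x^2*y + 19*x^2/3 + 38*x*y - 62*y^3/9 + 57*y^2, -x^2 + x*y^2 - 6*x*y + 8*y^3/3 - 9*y^2, z}; counting standard monomials gives mu = 7. Corank 2; j^3 = -(x + 3*y)^3 is a perfect cube, so E-series; the 4-jet and mu = 7 give E_7.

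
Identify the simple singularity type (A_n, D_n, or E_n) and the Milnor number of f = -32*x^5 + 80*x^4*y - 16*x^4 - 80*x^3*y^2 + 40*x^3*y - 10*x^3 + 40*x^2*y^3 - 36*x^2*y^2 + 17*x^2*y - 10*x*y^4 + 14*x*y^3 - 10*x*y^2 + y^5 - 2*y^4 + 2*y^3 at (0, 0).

Type D_4, Milnor number mu = 4.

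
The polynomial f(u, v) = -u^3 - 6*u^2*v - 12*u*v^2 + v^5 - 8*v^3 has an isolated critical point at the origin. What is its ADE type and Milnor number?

Type E8, Milnor number mu = 8.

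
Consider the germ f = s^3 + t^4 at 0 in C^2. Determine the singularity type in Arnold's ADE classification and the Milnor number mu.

Type E_{6}, Milnor number mu = 6.

The Hessian of f at 0 has rank 0. Corank 2; j^3 = s^3 is a perfect cube, so E-series; the 4-jet and mu = 6 give E_6.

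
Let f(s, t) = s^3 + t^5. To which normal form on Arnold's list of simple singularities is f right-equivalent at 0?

The Hessian of f at 0 is [[0, 0], [0, 0]] with rank 0, so corank 2. A Groebner basis of the Jacobian ideal J(f) in C{s,t} is {t^4, s^2}; counting standard monomials gives mu = 8. Corank 2; j^3 = s^3 is a perfect cube, so E-series; the 5-jet and mu = 8 give E_8.

E_8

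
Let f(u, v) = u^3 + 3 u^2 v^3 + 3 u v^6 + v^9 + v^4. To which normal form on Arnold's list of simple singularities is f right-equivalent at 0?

E_6

The Hessian of f at 0 has rank 0. Corank 2; j^3 = u^3 is a perfect cube, so E-series; the 4-jet and mu = 6 give E_6.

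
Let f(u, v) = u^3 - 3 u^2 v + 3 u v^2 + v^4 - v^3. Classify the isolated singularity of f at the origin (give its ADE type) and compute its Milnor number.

Type E_{6}, Milnor number mu = 6.

The Hessian of f at 0 is [[0, 0], [0, 0]] with rank 0, so corank 2. A Groebner basis of the Jacobian ideal J(f) in C{u,v} is {v^3, u^2 - 2*u*v + v^2}; counting standard monomials gives mu = 6. Corank 2; j^3 = (u - v)^3 is a perfect cube, so E-series; the 4-jet and mu = 6 give E_6.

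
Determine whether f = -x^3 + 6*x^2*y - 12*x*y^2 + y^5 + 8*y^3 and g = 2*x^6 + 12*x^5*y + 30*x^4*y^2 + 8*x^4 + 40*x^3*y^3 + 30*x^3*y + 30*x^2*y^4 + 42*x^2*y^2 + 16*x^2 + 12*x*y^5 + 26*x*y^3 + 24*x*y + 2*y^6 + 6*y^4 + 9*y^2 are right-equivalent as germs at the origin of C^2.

No.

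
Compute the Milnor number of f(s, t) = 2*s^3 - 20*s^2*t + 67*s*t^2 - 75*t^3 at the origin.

The Hessian of f at 0 is [[0, 0], [0, 0]] with rank 0, so corank 2. A Groebner basis of the Jacobian ideal J(f) in C{s,t} is {t^3, s^2 - 11*t^2/2, s*t - 5*t^2/2}; counting standard monomials gives mu = 4. Corank 2; j^3 = (s - 3*t)*(2*s^2 - 14*s*t + 25*t^2) splits into three distinct lines over C (the quadratic factor has nonzero discriminant), so D_4.

4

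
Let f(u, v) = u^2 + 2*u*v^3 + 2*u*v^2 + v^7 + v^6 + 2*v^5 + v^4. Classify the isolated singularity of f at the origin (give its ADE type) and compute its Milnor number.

Type A6, Milnor number mu = 6.

The Hessian of f at 0 has rank 1. Corank 1: A-series; mu = 6 gives A_6.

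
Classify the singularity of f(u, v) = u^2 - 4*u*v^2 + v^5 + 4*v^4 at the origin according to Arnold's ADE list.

The Hessian of f at 0 is [[2, 0], [0, 0]] with rank 1, so corank 1. A Groebner basis of the Jacobian ideal J(f) in C{u,v} is {u^2, -u/2 + v^2}; counting standard monomials gives mu = 4. Corank 1: A-series; mu = 4 gives A_4.

A4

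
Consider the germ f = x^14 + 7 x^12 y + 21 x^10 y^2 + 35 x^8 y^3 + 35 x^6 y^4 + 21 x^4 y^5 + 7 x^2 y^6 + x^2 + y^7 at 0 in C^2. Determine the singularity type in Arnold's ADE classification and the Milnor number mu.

Type A_{6}, Milnor number mu = 6.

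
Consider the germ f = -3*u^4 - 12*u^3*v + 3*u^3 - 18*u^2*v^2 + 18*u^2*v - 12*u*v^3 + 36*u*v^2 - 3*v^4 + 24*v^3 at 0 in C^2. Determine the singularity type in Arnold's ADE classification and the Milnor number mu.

The Hessian of f at 0 has rank 0. Corank 2; j^3 = 3*(u + 2*v)^3 is a perfect cube, so E-series; the 4-jet and mu = 6 give E_6.

Type E_6, Milnor number mu = 6.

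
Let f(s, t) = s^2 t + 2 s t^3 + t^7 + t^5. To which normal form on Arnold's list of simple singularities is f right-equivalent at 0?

D_{8}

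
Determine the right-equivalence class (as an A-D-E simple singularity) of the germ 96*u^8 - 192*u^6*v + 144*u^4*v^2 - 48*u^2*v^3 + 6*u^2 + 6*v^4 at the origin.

The Hessian of f at 0 has rank 1. Corank 1: A-series; mu = 3 gives A_3.

A_3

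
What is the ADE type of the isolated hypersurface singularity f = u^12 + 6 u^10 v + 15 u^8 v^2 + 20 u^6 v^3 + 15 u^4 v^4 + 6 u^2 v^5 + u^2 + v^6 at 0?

A_5

The Hessian of f at 0 is [[2, 0], [0, 0]] with rank 1, so corank 1. A Groebner basis of the Jacobian ideal J(f) in C{u,v} is {v^5, u}; counting standard monomials gives mu = 5. Corank 1: A-series; mu = 5 gives A_5.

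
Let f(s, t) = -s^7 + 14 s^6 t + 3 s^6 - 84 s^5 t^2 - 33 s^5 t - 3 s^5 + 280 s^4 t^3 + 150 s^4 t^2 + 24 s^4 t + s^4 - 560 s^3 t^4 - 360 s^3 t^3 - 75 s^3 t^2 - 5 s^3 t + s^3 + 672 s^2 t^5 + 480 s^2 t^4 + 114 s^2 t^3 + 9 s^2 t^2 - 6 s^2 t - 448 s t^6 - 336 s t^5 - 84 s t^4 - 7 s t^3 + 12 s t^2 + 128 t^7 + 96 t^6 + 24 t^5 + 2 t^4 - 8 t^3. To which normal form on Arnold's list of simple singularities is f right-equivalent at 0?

The Hessian of f at 0 is [[0, 0], [0, 0]] with rank 0, so corank 2. A Groebner basis of the Jacobian ideal J(f) in C{s,t} is {3*s^2 - 12*s*t + t^4 + t^3 + 12*t^2, s^3 + 18*s^2 - 72*s*t - 2*t^3 + 72*t^2, s^2*t + 7*s^2 - 28*s*t - 5*t^3/3 + 28*t^2, 2*s^2 + s*t^2 - 8*s*t - 4*t^3/3 + 8*t^2}; counting standard monomials gives mu = 7. Corank 2; j^3 = (s - 2*t)^3 is a perfect cube, so E-series; the 4-jet and mu = 7 give E_7.

E_{7}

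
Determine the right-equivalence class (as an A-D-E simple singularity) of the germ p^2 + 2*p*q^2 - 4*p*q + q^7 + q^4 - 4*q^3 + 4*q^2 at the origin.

The Hessian of f at 0 is [[2, -4], [-4, 8]] with rank 1, so corank 1. A Groebner basis of the Jacobian ideal J(f) in C{p,q} is {p^3 - 6*p^2*q - 12*p^2 + 32*p*q + 16*p - 32*q, p + q^2 - 2*q}; counting standard monomials gives mu = 6. Corank 1: A-series; mu = 6 gives A_6.

A6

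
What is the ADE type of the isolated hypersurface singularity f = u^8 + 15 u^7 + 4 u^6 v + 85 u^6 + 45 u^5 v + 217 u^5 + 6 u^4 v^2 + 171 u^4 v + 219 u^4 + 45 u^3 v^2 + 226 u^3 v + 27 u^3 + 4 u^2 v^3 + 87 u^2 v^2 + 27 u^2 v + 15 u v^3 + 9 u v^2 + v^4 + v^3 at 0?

E7

The Hessian of f at 0 has rank 0. Corank 2; j^3 = (3*u + v)^3 is a perfect cube, so E-series; the 4-jet and mu = 7 give E_7.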